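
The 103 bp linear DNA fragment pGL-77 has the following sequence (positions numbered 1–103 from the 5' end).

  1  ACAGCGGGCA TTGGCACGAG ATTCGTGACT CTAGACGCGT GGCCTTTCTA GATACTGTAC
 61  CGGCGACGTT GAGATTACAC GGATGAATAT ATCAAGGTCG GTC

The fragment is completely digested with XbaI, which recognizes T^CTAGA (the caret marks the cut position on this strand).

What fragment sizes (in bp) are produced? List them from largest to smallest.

XbaI sites (TCTAGA) start at positions 30, 47.
XbaI cuts after the first base of each site, so after positions 30, 47.
Linear molecule, 2 cuts → 3 fragments:
  1–30 → 30 bp
  31–47 → 17 bp
  48–103 → 56 bp
Sorted largest to smallest: 56, 30, 17 bp.

56, 30, 17 bp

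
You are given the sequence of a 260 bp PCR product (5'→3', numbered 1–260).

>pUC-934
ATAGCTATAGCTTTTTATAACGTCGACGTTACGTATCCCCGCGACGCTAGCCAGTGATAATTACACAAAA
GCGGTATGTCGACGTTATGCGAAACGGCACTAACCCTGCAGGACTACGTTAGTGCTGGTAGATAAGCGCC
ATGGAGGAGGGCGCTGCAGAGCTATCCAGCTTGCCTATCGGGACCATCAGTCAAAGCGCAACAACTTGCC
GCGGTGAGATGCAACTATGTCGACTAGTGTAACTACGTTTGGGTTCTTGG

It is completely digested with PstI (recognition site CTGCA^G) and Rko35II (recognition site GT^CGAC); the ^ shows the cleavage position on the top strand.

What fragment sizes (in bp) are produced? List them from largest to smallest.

PstI sites (CTGCAG) start at positions 106, 154.
PstI cuts after base 5 of each site (before the last base), so after positions 110, 158.
Rko35II sites (GTCGAC) start at positions 22, 78, 229.
Rko35II cuts after base 2 of each site, so after positions 23, 79, 230.
Combined cut positions: 23, 79, 110, 158, 230.
Linear molecule, 5 cuts → 6 fragments:
  1–23 → 23 bp
  24–79 → 56 bp
  80–110 → 31 bp
  111–158 → 48 bp
  159–230 → 72 bp
  231–260 → 30 bp
Sorted largest to smallest: 72, 56, 48, 31, 30, 23 bp.

72, 56, 48, 31, 30, 23 bp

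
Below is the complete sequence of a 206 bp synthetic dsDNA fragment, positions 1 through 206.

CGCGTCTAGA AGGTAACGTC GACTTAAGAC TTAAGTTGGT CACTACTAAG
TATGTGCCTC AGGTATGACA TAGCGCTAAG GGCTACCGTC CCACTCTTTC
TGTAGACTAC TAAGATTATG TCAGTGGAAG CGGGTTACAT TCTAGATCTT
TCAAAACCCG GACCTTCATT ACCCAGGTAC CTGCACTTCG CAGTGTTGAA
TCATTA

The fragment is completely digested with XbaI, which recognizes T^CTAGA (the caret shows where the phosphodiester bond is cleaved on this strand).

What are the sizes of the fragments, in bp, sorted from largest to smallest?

XbaI sites (TCTAGA) start at positions 5, 141.
XbaI cuts after the first base of each site, so after positions 5, 141.
Linear molecule, 2 cuts → 3 fragments:
  1–5 → 5 bp
  6–141 → 136 bp
  142–206 → 65 bp
Sorted largest to smallest: 136, 65, 5 bp.

136, 65, 5 bp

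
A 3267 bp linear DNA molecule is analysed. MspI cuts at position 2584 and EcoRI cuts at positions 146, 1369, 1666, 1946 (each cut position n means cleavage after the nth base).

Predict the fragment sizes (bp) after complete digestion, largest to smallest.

1223, 683, 638, 297, 280, 146 bp

Combined cut positions (sorted): 146, 1369, 1666, 1946, 2584.
Linear molecule, 5 cuts → 6 fragments:
  146 − 0 = 146 bp
  1369 − 146 = 1223 bp
  1666 − 1369 = 297 bp
  1946 − 1666 = 280 bp
  2584 − 1946 = 638 bp
  3267 − 2584 = 683 bp
Sorted largest to smallest: 1223, 683, 638, 297, 280, 146 bp.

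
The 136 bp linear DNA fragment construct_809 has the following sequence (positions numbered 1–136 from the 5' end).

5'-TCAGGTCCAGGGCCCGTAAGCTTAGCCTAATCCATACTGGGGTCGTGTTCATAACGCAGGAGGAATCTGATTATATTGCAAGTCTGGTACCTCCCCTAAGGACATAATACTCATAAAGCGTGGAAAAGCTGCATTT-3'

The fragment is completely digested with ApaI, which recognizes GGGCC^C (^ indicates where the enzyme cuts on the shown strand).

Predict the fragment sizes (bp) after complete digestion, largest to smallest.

The ApaI site (GGGCCC) starts at position 10.
ApaI cuts after base 5 of each site (before the last base), so after position 14.
Linear molecule, 1 cut → 2 fragments:
  1–14 → 14 bp
  15–136 → 122 bp
Sorted largest to smallest: 122, 14 bp.

122, 14 bp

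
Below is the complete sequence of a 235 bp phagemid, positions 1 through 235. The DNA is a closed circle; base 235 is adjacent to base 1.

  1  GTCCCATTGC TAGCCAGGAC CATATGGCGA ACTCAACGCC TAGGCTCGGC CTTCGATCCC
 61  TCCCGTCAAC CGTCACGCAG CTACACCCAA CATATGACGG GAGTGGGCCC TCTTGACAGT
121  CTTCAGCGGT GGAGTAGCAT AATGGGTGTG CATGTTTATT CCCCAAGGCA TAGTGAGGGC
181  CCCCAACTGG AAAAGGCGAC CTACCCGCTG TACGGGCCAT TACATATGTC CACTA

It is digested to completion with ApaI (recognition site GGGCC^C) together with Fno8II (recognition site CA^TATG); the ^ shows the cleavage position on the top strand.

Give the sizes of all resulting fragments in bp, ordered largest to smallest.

ApaI sites (GGGCCC) start at positions 105, 177.
ApaI cuts after base 5 of each site (before the last base), so after positions 109, 181.
Fno8II sites (CATATG) start at positions 21, 91, 223.
Fno8II cuts after base 2 of each site, so after positions 22, 92, 224.
Combined cut positions: 22, 92, 109, 181, 224.
Circular molecule, 5 cuts → 5 fragments:
  23–92 → 70 bp
  93–109 → 17 bp
  110–181 → 72 bp
  182–224 → 43 bp
  225–235 then 1–22 → 11 + 22 = 33 bp
Sorted largest to smallest: 72, 70, 43, 33, 17 bp.

72, 70, 43, 33, 17 bp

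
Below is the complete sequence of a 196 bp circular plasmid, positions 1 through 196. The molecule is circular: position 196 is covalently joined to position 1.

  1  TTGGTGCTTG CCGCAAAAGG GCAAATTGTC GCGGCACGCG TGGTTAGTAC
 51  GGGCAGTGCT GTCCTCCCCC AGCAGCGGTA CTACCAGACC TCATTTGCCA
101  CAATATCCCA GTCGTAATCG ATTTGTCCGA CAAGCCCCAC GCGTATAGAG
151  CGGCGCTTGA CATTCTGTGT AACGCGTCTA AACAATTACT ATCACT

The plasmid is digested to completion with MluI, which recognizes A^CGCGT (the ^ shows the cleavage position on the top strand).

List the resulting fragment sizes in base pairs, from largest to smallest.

MluI sites (ACGCGT) start at positions 36, 139, 172.
MluI cuts after the first base of each site, so after positions 36, 139, 172.
Circular molecule, 3 cuts → 3 fragments:
  37–139 → 103 bp
  140–172 → 33 bp
  173–196 then 1–36 → 24 + 36 = 60 bp
Sorted largest to smallest: 103, 60, 33 bp.

103, 60, 33 bp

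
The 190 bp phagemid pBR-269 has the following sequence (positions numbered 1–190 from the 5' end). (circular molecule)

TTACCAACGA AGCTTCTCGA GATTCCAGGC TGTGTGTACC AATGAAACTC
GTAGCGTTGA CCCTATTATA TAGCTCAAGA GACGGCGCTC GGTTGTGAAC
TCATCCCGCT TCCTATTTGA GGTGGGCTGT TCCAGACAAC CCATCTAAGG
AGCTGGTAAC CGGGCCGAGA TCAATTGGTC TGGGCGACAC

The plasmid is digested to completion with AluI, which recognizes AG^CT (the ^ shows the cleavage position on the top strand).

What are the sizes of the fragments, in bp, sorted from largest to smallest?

AluI sites (AGCT) start at positions 11, 72, 151.
AluI cuts after base 2 of each site, so after positions 12, 73, 152.
Circular molecule, 3 cuts → 3 fragments:
  13–73 → 61 bp
  74–152 → 79 bp
  153–190 then 1–12 → 38 + 12 = 50 bp
Sorted largest to smallest: 79, 61, 50 bp.

79, 61, 50 bp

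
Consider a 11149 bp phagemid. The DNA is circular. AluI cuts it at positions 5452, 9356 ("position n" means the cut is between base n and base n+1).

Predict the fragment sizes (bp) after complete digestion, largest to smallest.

7245, 3904 bp

Circular molecule, 2 cuts → 2 fragments:
  9356 − 5452 = 3904 bp
  wrap: 11149 − 9356 + 5452 = 7245 bp
Sorted largest to smallest: 7245, 3904 bp.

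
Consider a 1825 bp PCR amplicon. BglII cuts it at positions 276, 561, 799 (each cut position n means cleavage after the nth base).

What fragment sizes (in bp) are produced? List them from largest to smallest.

1026, 285, 276, 238 bp

Linear molecule, 3 cuts → 4 fragments:
  276 − 0 = 276 bp
  561 − 276 = 285 bp
  799 − 561 = 238 bp
  1825 − 799 = 1026 bp
Sorted largest to smallest: 1026, 285, 276, 238 bp.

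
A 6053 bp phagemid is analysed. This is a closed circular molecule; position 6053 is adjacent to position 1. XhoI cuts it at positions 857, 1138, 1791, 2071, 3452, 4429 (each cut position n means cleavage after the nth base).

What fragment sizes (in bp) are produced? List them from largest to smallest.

2481, 1381, 977, 653, 281, 280 bp

Circular molecule, 6 cuts → 6 fragments:
  1138 − 857 = 281 bp
  1791 − 1138 = 653 bp
  2071 − 1791 = 280 bp
  3452 − 2071 = 1381 bp
  4429 − 3452 = 977 bp
  wrap: 6053 − 4429 + 857 = 2481 bp
Sorted largest to smallest: 2481, 1381, 977, 653, 281, 280 bp.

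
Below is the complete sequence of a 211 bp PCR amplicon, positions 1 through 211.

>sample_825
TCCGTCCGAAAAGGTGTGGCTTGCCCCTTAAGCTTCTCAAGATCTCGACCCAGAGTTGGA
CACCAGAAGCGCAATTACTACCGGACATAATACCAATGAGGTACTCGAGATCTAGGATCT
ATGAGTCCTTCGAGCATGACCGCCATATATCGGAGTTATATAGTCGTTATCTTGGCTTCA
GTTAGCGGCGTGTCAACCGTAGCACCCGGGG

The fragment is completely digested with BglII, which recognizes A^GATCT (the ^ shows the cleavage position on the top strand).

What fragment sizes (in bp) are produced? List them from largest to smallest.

103, 68, 40 bp

BglII sites (AGATCT) start at positions 40, 108.
BglII cuts after the first base of each site, so after positions 40, 108.
Linear molecule, 2 cuts → 3 fragments:
  1–40 → 40 bp
  41–108 → 68 bp
  109–211 → 103 bp
Sorted largest to smallest: 103, 68, 40 bp.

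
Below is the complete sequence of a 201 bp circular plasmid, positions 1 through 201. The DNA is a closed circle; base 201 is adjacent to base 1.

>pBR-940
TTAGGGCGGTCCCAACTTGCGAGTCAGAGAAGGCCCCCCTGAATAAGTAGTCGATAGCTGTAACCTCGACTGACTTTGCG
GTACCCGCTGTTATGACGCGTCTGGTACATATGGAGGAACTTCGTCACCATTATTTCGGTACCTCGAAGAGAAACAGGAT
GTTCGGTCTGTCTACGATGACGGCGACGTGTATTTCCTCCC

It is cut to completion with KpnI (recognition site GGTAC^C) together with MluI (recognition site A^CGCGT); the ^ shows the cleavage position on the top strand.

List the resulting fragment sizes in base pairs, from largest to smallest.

KpnI sites (GGTACC) start at positions 80, 138.
KpnI cuts after base 5 of each site (before the last base), so after positions 84, 142.
The MluI site (ACGCGT) starts at position 96.
MluI cuts after the first base of each site, so after position 96.
Combined cut positions: 84, 96, 142.
Circular molecule, 3 cuts → 3 fragments:
  85–96 → 12 bp
  97–142 → 46 bp
  143–201 then 1–84 → 59 + 84 = 143 bp
Sorted largest to smallest: 143, 46, 12 bp.

143, 46, 12 bp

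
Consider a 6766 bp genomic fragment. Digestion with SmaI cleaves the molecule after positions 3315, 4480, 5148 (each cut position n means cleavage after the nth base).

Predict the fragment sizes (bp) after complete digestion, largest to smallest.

Linear molecule, 3 cuts → 4 fragments:
  3315 − 0 = 3315 bp
  4480 − 3315 = 1165 bp
  5148 − 4480 = 668 bp
  6766 − 5148 = 1618 bp
Sorted largest to smallest: 3315, 1618, 1165, 668 bp.

3315, 1618, 1165, 668 bp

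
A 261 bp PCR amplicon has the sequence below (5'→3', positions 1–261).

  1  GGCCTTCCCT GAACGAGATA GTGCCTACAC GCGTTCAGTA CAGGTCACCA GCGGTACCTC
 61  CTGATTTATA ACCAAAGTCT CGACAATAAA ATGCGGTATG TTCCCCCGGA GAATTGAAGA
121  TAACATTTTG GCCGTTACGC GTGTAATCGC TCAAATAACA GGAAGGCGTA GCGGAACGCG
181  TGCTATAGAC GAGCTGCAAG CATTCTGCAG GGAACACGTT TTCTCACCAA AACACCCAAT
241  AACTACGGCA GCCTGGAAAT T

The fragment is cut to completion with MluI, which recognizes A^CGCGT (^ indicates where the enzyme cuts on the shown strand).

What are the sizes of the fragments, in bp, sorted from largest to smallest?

108, 85, 39, 29 bp

MluI sites (ACGCGT) start at positions 29, 137, 176.
MluI cuts after the first base of each site, so after positions 29, 137, 176.
Linear molecule, 3 cuts → 4 fragments:
  1–29 → 29 bp
  30–137 → 108 bp
  138–176 → 39 bp
  177–261 → 85 bp
Sorted largest to smallest: 108, 85, 39, 29 bp.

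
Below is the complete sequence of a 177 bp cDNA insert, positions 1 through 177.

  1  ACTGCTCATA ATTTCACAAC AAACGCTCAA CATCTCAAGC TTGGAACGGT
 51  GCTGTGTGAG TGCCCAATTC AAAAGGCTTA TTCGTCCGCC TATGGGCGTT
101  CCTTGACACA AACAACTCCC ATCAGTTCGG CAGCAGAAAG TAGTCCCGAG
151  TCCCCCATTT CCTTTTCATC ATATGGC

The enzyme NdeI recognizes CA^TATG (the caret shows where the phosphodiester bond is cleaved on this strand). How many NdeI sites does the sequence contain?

1

CATATG occurs starting at position 170.
NdeI cuts at 1 site.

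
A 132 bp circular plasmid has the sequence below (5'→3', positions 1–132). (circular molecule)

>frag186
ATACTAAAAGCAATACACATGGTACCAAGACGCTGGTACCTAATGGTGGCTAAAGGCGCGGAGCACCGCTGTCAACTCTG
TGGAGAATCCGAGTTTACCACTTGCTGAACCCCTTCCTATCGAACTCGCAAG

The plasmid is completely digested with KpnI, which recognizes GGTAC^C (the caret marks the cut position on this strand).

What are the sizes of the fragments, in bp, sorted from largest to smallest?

KpnI sites (GGTACC) start at positions 21, 35.
KpnI cuts after base 5 of each site (before the last base), so after positions 25, 39.
Circular molecule, 2 cuts → 2 fragments:
  26–39 → 14 bp
  40–132 then 1–25 → 93 + 25 = 118 bp
Sorted largest to smallest: 118, 14 bp.

118, 14 bp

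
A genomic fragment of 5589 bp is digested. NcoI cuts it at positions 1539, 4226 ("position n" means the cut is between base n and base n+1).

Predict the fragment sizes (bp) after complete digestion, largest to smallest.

Linear molecule, 2 cuts → 3 fragments:
  1539 − 0 = 1539 bp
  4226 − 1539 = 2687 bp
  5589 − 4226 = 1363 bp
Sorted largest to smallest: 2687, 1539, 1363 bp.

2687, 1539, 1363 bp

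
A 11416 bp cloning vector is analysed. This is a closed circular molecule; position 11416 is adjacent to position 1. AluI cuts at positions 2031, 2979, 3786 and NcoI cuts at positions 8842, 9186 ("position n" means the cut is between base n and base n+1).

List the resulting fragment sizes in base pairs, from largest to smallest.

5056, 4261, 948, 807, 344 bp

Combined cut positions (sorted): 2031, 2979, 3786, 8842, 9186.
Circular molecule, 5 cuts → 5 fragments:
  2979 − 2031 = 948 bp
  3786 − 2979 = 807 bp
  8842 − 3786 = 5056 bp
  9186 − 8842 = 344 bp
  wrap: 11416 − 9186 + 2031 = 4261 bp
Sorted largest to smallest: 5056, 4261, 948, 807, 344 bp.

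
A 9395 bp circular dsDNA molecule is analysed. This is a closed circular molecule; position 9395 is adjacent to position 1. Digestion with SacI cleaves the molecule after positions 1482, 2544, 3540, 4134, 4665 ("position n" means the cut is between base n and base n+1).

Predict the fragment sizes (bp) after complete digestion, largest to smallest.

Circular molecule, 5 cuts → 5 fragments:
  2544 − 1482 = 1062 bp
  3540 − 2544 = 996 bp
  4134 − 3540 = 594 bp
  4665 − 4134 = 531 bp
  wrap: 9395 − 4665 + 1482 = 6212 bp
Sorted largest to smallest: 6212, 1062, 996, 594, 531 bp.

6212, 1062, 996, 594, 531 bp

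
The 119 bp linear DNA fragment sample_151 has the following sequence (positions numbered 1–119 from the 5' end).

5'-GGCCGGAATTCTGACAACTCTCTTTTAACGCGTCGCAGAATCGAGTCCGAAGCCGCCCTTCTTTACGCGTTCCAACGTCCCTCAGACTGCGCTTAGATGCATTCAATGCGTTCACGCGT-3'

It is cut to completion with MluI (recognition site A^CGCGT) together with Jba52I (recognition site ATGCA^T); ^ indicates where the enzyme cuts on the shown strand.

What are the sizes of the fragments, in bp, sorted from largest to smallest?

MluI sites (ACGCGT) start at positions 28, 65, 114.
MluI cuts after the first base of each site, so after positions 28, 65, 114.
The Jba52I site (ATGCAT) starts at position 97.
Jba52I cuts after base 5 of each site (before the last base), so after position 101.
Combined cut positions: 28, 65, 101, 114.
Linear molecule, 4 cuts → 5 fragments:
  1–28 → 28 bp
  29–65 → 37 bp
  66–101 → 36 bp
  102–114 → 13 bp
  115–119 → 5 bp
Sorted largest to smallest: 37, 36, 28, 13, 5 bp.

37, 36, 28, 13, 5 bp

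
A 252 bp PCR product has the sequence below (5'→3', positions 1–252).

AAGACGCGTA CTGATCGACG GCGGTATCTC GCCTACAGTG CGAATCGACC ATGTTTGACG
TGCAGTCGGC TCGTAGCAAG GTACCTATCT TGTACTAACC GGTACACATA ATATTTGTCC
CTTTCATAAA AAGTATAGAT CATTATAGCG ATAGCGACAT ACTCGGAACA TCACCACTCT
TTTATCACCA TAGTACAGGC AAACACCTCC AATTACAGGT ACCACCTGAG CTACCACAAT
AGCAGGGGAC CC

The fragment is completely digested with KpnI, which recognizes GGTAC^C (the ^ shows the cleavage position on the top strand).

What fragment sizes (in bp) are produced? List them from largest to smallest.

KpnI sites (GGTACC) start at positions 80, 218.
KpnI cuts after base 5 of each site (before the last base), so after positions 84, 222.
Linear molecule, 2 cuts → 3 fragments:
  1–84 → 84 bp
  85–222 → 138 bp
  223–252 → 30 bp
Sorted largest to smallest: 138, 84, 30 bp.

138, 84, 30 bp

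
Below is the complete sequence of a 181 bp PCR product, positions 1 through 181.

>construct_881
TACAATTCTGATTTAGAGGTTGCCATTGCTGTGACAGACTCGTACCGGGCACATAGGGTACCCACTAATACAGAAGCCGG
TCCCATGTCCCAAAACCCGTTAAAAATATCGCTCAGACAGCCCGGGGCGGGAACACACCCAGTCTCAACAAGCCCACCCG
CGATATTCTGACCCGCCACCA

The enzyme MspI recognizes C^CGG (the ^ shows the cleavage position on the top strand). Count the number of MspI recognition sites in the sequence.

CCGG occurs starting at positions 45, 77, 122.
MspI cuts at 3 sites.

3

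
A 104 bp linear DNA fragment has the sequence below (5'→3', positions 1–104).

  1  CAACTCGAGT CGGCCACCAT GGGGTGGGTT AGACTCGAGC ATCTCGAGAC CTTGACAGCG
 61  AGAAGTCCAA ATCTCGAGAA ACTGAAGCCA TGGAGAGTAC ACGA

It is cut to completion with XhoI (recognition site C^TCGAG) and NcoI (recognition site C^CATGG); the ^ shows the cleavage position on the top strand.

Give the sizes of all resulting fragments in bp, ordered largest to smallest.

XhoI sites (CTCGAG) start at positions 4, 34, 43, 73.
XhoI cuts after the first base of each site, so after positions 4, 34, 43, 73.
NcoI sites (CCATGG) start at positions 17, 88.
NcoI cuts after the first base of each site, so after positions 17, 88.
Combined cut positions: 4, 17, 34, 43, 73, 88.
Linear molecule, 6 cuts → 7 fragments:
  1–4 → 4 bp
  5–17 → 13 bp
  18–34 → 17 bp
  35–43 → 9 bp
  44–73 → 30 bp
  74–88 → 15 bp
  89–104 → 16 bp
Sorted largest to smallest: 30, 17, 16, 15, 13, 9, 4 bp.

30, 17, 16, 15, 13, 9, 4 bp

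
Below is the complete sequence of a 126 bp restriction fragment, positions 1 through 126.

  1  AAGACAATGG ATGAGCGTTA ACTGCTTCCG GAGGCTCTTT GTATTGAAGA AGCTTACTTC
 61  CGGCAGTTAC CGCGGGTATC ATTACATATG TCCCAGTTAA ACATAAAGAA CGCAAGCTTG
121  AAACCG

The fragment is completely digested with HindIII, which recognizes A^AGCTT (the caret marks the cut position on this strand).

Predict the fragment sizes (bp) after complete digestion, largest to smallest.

64, 50, 12 bp

HindIII sites (AAGCTT) start at positions 50, 114.
HindIII cuts after the first base of each site, so after positions 50, 114.
Linear molecule, 2 cuts → 3 fragments:
  1–50 → 50 bp
  51–114 → 64 bp
  115–126 → 12 bp
Sorted largest to smallest: 64, 50, 12 bp.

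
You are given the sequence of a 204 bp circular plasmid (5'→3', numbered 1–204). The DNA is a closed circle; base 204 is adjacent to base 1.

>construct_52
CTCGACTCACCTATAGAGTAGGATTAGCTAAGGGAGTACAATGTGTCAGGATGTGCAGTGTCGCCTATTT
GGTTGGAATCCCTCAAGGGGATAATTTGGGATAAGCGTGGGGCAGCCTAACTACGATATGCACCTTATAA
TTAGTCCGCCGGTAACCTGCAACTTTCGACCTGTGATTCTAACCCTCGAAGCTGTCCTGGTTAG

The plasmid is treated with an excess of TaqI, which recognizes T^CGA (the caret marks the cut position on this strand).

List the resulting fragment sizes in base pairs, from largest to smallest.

TaqI sites (TCGA) start at positions 2, 166, 186.
TaqI cuts after the first base of each site, so after positions 2, 166, 186.
Circular molecule, 3 cuts → 3 fragments:
  3–166 → 164 bp
  167–186 → 20 bp
  187–204 then 1–2 → 18 + 2 = 20 bp
Sorted largest to smallest: 164, 20, 20 bp.

164, 20, 20 bp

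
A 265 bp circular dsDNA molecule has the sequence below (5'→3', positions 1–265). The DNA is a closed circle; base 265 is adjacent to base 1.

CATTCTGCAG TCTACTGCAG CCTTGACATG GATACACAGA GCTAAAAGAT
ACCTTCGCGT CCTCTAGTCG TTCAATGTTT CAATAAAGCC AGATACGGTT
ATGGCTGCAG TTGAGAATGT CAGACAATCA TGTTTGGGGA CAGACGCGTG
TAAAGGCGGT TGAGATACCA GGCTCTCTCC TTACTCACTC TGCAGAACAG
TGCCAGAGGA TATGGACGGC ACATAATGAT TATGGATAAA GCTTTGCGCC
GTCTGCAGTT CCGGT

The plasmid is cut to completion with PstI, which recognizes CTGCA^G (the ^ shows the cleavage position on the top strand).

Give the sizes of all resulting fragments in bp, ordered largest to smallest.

PstI sites (CTGCAG) start at positions 5, 15, 105, 190, 253.
PstI cuts after base 5 of each site (before the last base), so after positions 9, 19, 109, 194, 257.
Circular molecule, 5 cuts → 5 fragments:
  10–19 → 10 bp
  20–109 → 90 bp
  110–194 → 85 bp
  195–257 → 63 bp
  258–265 then 1–9 → 8 + 9 = 17 bp
Sorted largest to smallest: 90, 85, 63, 17, 10 bp.

90, 85, 63, 17, 10 bp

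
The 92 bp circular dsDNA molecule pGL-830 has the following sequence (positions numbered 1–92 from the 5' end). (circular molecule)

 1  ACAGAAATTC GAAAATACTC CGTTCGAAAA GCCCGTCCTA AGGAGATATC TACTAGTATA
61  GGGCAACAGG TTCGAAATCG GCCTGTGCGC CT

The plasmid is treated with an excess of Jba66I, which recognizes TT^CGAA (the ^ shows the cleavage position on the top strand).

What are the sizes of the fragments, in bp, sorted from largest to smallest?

Jba66I sites (TTCGAA) start at positions 8, 23, 71.
Jba66I cuts after base 2 of each site, so after positions 9, 24, 72.
Circular molecule, 3 cuts → 3 fragments:
  10–24 → 15 bp
  25–72 → 48 bp
  73–92 then 1–9 → 20 + 9 = 29 bp
Sorted largest to smallest: 48, 29, 15 bp.

48, 29, 15 bp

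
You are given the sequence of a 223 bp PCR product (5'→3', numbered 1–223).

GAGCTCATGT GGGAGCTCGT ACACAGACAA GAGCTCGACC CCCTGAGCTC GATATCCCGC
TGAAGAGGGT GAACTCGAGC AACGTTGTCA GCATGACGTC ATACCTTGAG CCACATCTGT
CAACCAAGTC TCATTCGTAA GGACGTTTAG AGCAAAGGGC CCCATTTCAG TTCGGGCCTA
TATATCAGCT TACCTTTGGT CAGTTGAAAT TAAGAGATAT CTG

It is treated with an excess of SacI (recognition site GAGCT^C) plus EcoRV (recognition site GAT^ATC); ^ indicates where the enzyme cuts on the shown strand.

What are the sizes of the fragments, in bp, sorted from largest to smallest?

SacI sites (GAGCTC) start at positions 1, 13, 31, 45.
SacI cuts after base 5 of each site (before the last base), so after positions 5, 17, 35, 49.
EcoRV sites (GATATC) start at positions 51, 216.
EcoRV cuts after base 3 of each site, so after positions 53, 218.
Combined cut positions: 5, 17, 35, 49, 53, 218.
Linear molecule, 6 cuts → 7 fragments:
  1–5 → 5 bp
  6–17 → 12 bp
  18–35 → 18 bp
  36–49 → 14 bp
  50–53 → 4 bp
  54–218 → 165 bp
  219–223 → 5 bp
Sorted largest to smallest: 165, 18, 14, 12, 5, 5, 4 bp.

165, 18, 14, 12, 5, 5, 4 bp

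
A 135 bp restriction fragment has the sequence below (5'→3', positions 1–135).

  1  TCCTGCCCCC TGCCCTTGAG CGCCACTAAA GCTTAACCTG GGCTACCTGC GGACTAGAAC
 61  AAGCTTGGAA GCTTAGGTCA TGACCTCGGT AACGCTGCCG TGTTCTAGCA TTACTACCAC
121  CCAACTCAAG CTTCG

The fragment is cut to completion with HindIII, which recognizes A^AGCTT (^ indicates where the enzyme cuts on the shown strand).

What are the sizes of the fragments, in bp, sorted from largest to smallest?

HindIII sites (AAGCTT) start at positions 29, 61, 69, 128.
HindIII cuts after the first base of each site, so after positions 29, 61, 69, 128.
Linear molecule, 4 cuts → 5 fragments:
  1–29 → 29 bp
  30–61 → 32 bp
  62–69 → 8 bp
  70–128 → 59 bp
  129–135 → 7 bp
Sorted largest to smallest: 59, 32, 29, 8, 7 bp.

59, 32, 29, 8, 7 bp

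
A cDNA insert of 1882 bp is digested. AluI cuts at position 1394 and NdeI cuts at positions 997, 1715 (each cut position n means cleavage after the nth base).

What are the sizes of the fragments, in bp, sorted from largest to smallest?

Combined cut positions (sorted): 997, 1394, 1715.
Linear molecule, 3 cuts → 4 fragments:
  997 − 0 = 997 bp
  1394 − 997 = 397 bp
  1715 − 1394 = 321 bp
  1882 − 1715 = 167 bp
Sorted largest to smallest: 997, 397, 321, 167 bp.

997, 397, 321, 167 bp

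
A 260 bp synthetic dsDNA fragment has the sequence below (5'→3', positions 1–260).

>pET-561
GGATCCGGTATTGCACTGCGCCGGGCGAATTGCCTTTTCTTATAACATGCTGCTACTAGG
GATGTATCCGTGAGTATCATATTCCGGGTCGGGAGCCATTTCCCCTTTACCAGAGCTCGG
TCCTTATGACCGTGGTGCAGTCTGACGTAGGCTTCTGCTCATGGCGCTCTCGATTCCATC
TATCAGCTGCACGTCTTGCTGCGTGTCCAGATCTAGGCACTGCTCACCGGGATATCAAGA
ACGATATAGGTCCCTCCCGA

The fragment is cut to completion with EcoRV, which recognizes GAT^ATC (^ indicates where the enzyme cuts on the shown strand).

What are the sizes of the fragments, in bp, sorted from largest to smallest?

The EcoRV site (GATATC) starts at position 231.
EcoRV cuts after base 3 of each site, so after position 233.
Linear molecule, 1 cut → 2 fragments:
  1–233 → 233 bp
  234–260 → 27 bp
Sorted largest to smallest: 233, 27 bp.

233, 27 bp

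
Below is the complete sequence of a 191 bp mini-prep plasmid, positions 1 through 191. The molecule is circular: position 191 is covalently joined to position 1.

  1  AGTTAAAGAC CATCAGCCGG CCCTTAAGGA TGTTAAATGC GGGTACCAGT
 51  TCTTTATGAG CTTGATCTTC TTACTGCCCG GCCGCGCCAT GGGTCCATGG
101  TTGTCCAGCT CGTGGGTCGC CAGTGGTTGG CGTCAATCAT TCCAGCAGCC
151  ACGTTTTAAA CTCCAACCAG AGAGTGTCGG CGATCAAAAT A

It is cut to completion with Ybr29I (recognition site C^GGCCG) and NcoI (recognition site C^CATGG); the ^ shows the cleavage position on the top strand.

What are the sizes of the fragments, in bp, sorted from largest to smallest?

175, 8, 8 bp

The Ybr29I site (CGGCCG) starts at position 79.
Ybr29I cuts after the first base of each site, so after position 79.
NcoI sites (CCATGG) start at positions 87, 95.
NcoI cuts after the first base of each site, so after positions 87, 95.
Combined cut positions: 79, 87, 95.
Circular molecule, 3 cuts → 3 fragments:
  80–87 → 8 bp
  88–95 → 8 bp
  96–191 then 1–79 → 96 + 79 = 175 bp
Sorted largest to smallest: 175, 8, 8 bp.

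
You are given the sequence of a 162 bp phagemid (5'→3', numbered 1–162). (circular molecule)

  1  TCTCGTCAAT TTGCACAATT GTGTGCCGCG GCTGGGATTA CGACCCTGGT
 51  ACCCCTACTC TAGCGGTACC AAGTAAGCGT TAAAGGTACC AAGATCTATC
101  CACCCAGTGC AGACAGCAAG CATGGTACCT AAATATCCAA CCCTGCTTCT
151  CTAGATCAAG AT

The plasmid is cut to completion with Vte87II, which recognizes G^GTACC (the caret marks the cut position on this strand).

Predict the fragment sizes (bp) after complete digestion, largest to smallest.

86, 39, 20, 17 bp

Vte87II sites (GGTACC) start at positions 48, 65, 85, 124.
Vte87II cuts after the first base of each site, so after positions 48, 65, 85, 124.
Circular molecule, 4 cuts → 4 fragments:
  49–65 → 17 bp
  66–85 → 20 bp
  86–124 → 39 bp
  125–162 then 1–48 → 38 + 48 = 86 bp
Sorted largest to smallest: 86, 39, 20, 17 bp.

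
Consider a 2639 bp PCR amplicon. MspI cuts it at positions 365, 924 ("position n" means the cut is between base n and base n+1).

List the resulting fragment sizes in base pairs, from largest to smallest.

Linear molecule, 2 cuts → 3 fragments:
  365 − 0 = 365 bp
  924 − 365 = 559 bp
  2639 − 924 = 1715 bp
Sorted largest to smallest: 1715, 559, 365 bp.

1715, 559, 365 bp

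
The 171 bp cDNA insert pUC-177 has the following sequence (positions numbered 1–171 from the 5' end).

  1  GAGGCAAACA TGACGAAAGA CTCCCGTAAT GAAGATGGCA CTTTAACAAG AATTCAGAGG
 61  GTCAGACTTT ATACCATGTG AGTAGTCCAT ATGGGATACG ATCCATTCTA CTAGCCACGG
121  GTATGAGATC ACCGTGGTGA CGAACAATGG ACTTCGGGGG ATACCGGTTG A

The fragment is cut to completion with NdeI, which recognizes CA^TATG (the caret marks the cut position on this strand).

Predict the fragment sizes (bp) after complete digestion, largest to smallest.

The NdeI site (CATATG) starts at position 88.
NdeI cuts after base 2 of each site, so after position 89.
Linear molecule, 1 cut → 2 fragments:
  1–89 → 89 bp
  90–171 → 82 bp
Sorted largest to smallest: 89, 82 bp.

89, 82 bp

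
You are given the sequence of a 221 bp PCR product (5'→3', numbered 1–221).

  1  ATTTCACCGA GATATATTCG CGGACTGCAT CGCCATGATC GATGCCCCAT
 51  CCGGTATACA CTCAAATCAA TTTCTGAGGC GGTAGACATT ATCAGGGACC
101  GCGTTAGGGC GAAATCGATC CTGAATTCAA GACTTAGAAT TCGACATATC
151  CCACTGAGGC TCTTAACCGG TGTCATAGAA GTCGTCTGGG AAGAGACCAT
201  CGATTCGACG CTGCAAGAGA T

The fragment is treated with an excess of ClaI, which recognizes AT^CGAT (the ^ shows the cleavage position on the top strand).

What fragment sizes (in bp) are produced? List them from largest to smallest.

ClaI sites (ATCGAT) start at positions 38, 114, 199.
ClaI cuts after base 2 of each site, so after positions 39, 115, 200.
Linear molecule, 3 cuts → 4 fragments:
  1–39 → 39 bp
  40–115 → 76 bp
  116–200 → 85 bp
  201–221 → 21 bp
Sorted largest to smallest: 85, 76, 39, 21 bp.

85, 76, 39, 21 bp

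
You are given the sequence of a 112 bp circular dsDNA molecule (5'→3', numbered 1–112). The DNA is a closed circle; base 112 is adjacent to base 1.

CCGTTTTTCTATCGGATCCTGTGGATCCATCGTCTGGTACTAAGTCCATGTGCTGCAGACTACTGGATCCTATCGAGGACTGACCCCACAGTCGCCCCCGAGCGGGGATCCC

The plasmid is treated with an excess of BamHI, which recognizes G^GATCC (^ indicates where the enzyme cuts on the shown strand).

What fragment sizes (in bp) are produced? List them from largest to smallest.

42, 41, 20, 9 bp

BamHI sites (GGATCC) start at positions 14, 23, 65, 106.
BamHI cuts after the first base of each site, so after positions 14, 23, 65, 106.
Circular molecule, 4 cuts → 4 fragments:
  15–23 → 9 bp
  24–65 → 42 bp
  66–106 → 41 bp
  107–112 then 1–14 → 6 + 14 = 20 bp
Sorted largest to smallest: 42, 41, 20, 9 bp.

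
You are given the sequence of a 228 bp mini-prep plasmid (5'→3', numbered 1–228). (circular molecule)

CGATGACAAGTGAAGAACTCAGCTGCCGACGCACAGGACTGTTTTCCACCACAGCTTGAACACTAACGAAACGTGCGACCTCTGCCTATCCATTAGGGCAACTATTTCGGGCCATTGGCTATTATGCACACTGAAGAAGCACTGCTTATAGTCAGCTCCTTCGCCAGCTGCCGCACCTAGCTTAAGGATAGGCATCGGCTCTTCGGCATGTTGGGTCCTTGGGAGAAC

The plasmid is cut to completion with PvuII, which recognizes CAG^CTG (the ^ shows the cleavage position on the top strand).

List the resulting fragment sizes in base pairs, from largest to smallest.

145, 83 bp

PvuII sites (CAGCTG) start at positions 20, 165.
PvuII cuts after base 3 of each site, so after positions 22, 167.
Circular molecule, 2 cuts → 2 fragments:
  23–167 → 145 bp
  168–228 then 1–22 → 61 + 22 = 83 bp
Sorted largest to smallest: 145, 83 bp.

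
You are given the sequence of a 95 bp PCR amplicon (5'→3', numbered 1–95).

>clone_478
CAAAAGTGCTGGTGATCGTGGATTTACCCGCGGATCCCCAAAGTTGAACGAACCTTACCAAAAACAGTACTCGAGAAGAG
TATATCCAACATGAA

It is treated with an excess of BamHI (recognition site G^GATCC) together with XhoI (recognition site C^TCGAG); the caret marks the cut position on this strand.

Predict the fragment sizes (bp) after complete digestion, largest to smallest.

38, 32, 25 bp

The BamHI site (GGATCC) starts at position 32.
BamHI cuts after the first base of each site, so after position 32.
The XhoI site (CTCGAG) starts at position 70.
XhoI cuts after the first base of each site, so after position 70.
Combined cut positions: 32, 70.
Linear molecule, 2 cuts → 3 fragments:
  1–32 → 32 bp
  33–70 → 38 bp
  71–95 → 25 bp
Sorted largest to smallest: 38, 32, 25 bp.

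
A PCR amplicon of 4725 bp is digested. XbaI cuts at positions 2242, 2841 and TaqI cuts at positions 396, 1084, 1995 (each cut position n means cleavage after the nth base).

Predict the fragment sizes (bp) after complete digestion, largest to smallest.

Combined cut positions (sorted): 396, 1084, 1995, 2242, 2841.
Linear molecule, 5 cuts → 6 fragments:
  396 − 0 = 396 bp
  1084 − 396 = 688 bp
  1995 − 1084 = 911 bp
  2242 − 1995 = 247 bp
  2841 − 2242 = 599 bp
  4725 − 2841 = 1884 bp
Sorted largest to smallest: 1884, 911, 688, 599, 396, 247 bp.

1884, 911, 688, 599, 396, 247 bp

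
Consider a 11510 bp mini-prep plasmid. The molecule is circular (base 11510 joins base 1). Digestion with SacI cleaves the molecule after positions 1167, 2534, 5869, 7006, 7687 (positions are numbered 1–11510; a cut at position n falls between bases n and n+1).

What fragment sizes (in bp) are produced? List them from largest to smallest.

Circular molecule, 5 cuts → 5 fragments:
  2534 − 1167 = 1367 bp
  5869 − 2534 = 3335 bp
  7006 − 5869 = 1137 bp
  7687 − 7006 = 681 bp
  wrap: 11510 − 7687 + 1167 = 4990 bp
Sorted largest to smallest: 4990, 3335, 1367, 1137, 681 bp.

4990, 3335, 1367, 1137, 681 bp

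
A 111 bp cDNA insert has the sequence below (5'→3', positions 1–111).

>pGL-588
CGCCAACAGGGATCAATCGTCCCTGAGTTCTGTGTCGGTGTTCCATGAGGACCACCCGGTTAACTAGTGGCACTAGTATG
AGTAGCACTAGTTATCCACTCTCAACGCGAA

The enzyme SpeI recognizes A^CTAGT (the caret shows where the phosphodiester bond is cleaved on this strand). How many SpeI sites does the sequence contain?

ACTAGT occurs starting at positions 63, 72, 87.
SpeI cuts at 3 sites.

3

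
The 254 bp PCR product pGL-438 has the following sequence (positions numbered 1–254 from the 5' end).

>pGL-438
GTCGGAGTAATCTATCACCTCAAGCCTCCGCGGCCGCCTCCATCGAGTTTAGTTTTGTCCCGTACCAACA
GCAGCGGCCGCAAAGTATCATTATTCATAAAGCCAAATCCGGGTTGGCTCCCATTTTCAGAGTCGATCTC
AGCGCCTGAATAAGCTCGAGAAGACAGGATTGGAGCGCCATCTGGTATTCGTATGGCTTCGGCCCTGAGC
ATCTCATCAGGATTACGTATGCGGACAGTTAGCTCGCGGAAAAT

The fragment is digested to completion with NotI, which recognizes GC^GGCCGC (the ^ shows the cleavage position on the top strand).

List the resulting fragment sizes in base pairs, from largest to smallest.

179, 44, 31 bp

NotI sites (GCGGCCGC) start at positions 30, 74.
NotI cuts after base 2 of each site, so after positions 31, 75.
Linear molecule, 2 cuts → 3 fragments:
  1–31 → 31 bp
  32–75 → 44 bp
  76–254 → 179 bp
Sorted largest to smallest: 179, 44, 31 bp.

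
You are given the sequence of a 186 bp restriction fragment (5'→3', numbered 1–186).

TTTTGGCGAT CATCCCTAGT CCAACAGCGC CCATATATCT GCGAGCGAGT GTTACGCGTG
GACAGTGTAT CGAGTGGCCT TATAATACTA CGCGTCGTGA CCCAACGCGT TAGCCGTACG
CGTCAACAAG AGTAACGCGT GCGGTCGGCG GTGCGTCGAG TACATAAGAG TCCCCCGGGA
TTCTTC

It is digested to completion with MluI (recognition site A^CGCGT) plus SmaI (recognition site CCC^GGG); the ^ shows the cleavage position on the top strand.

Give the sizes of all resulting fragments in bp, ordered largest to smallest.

MluI sites (ACGCGT) start at positions 54, 90, 105, 118, 135.
MluI cuts after the first base of each site, so after positions 54, 90, 105, 118, 135.
The SmaI site (CCCGGG) starts at position 174.
SmaI cuts after base 3 of each site, so after position 176.
Combined cut positions: 54, 90, 105, 118, 135, 176.
Linear molecule, 6 cuts → 7 fragments:
  1–54 → 54 bp
  55–90 → 36 bp
  91–105 → 15 bp
  106–118 → 13 bp
  119–135 → 17 bp
  136–176 → 41 bp
  177–186 → 10 bp
Sorted largest to smallest: 54, 41, 36, 17, 15, 13, 10 bp.

54, 41, 36, 17, 15, 13, 10 bp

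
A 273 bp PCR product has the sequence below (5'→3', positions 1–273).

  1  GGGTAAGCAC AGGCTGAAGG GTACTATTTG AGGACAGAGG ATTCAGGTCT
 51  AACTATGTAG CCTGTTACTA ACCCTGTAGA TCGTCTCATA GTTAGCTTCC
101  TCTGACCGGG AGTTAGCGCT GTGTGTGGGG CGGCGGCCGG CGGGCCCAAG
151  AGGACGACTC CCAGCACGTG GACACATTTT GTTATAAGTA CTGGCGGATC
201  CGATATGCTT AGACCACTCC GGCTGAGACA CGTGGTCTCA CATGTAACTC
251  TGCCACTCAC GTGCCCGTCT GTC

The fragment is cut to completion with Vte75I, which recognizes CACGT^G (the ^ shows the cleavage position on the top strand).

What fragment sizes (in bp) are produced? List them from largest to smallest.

Vte75I sites (CACGTG) start at positions 165, 229, 258.
Vte75I cuts after base 5 of each site (before the last base), so after positions 169, 233, 262.
Linear molecule, 3 cuts → 4 fragments:
  1–169 → 169 bp
  170–233 → 64 bp
  234–262 → 29 bp
  263–273 → 11 bp
Sorted largest to smallest: 169, 64, 29, 11 bp.

169, 64, 29, 11 bp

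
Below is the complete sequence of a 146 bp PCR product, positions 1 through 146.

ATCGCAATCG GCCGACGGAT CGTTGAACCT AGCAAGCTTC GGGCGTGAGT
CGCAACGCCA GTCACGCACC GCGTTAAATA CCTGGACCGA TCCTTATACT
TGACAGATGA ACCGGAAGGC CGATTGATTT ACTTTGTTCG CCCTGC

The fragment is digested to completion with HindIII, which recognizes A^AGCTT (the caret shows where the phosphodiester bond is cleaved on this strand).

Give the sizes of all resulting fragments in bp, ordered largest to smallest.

112, 34 bp

The HindIII site (AAGCTT) starts at position 34.
HindIII cuts after the first base of each site, so after position 34.
Linear molecule, 1 cut → 2 fragments:
  1–34 → 34 bp
  35–146 → 112 bp
Sorted largest to smallest: 112, 34 bp.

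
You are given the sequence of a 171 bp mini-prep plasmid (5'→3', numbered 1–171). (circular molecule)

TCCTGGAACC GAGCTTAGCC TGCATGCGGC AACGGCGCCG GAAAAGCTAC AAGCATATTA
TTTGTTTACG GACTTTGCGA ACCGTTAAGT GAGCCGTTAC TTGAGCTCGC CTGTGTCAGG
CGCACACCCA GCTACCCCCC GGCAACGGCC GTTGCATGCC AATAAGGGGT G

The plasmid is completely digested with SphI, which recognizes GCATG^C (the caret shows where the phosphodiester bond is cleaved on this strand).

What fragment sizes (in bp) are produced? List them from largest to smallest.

SphI sites (GCATGC) start at positions 22, 154.
SphI cuts after base 5 of each site (before the last base), so after positions 26, 158.
Circular molecule, 2 cuts → 2 fragments:
  27–158 → 132 bp
  159–171 then 1–26 → 13 + 26 = 39 bp
Sorted largest to smallest: 132, 39 bp.

132, 39 bp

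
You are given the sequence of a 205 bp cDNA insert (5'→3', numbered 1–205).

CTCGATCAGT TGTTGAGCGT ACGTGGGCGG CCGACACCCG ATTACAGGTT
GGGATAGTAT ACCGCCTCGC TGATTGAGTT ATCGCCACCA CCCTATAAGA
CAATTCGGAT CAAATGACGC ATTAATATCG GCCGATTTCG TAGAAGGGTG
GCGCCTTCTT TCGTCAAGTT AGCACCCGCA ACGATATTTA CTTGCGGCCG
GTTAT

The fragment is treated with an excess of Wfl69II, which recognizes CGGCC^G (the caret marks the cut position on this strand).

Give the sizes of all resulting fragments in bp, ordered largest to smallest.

Wfl69II sites (CGGCCG) start at positions 28, 129, 195.
Wfl69II cuts after base 5 of each site (before the last base), so after positions 32, 133, 199.
Linear molecule, 3 cuts → 4 fragments:
  1–32 → 32 bp
  33–133 → 101 bp
  134–199 → 66 bp
  200–205 → 6 bp
Sorted largest to smallest: 101, 66, 32, 6 bp.

101, 66, 32, 6 bp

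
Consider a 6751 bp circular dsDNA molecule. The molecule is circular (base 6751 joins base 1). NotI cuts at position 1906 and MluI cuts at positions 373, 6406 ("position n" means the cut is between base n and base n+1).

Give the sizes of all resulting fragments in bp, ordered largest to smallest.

4500, 1533, 718 bp

Combined cut positions (sorted): 373, 1906, 6406.
Circular molecule, 3 cuts → 3 fragments:
  1906 − 373 = 1533 bp
  6406 − 1906 = 4500 bp
  wrap: 6751 − 6406 + 373 = 718 bp
Sorted largest to smallest: 4500, 1533, 718 bp.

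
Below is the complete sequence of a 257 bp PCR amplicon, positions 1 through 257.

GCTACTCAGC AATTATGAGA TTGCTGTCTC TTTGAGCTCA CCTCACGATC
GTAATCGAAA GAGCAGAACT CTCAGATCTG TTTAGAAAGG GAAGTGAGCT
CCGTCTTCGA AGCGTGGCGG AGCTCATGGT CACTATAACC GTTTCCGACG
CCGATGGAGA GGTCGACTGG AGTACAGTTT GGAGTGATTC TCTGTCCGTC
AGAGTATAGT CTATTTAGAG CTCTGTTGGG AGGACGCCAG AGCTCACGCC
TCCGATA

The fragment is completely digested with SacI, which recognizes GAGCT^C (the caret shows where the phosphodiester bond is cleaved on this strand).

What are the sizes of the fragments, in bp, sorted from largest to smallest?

SacI sites (GAGCTC) start at positions 34, 96, 120, 218, 240.
SacI cuts after base 5 of each site (before the last base), so after positions 38, 100, 124, 222, 244.
Linear molecule, 5 cuts → 6 fragments:
  1–38 → 38 bp
  39–100 → 62 bp
  101–124 → 24 bp
  125–222 → 98 bp
  223–244 → 22 bp
  245–257 → 13 bp
Sorted largest to smallest: 98, 62, 38, 24, 22, 13 bp.

98, 62, 38, 24, 22, 13 bp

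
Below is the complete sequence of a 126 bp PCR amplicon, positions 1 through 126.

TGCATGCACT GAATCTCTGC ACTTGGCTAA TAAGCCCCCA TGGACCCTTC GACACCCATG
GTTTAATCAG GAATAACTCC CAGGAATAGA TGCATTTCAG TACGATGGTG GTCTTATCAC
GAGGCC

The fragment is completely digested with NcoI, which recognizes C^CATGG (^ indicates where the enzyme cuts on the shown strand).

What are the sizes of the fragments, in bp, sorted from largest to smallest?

NcoI sites (CCATGG) start at positions 38, 56.
NcoI cuts after the first base of each site, so after positions 38, 56.
Linear molecule, 2 cuts → 3 fragments:
  1–38 → 38 bp
  39–56 → 18 bp
  57–126 → 70 bp
Sorted largest to smallest: 70, 38, 18 bp.

70, 38, 18 bp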